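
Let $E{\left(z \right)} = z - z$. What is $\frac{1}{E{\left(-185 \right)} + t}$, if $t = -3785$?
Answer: $- \frac{1}{3785} \approx -0.0002642$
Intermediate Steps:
$E{\left(z \right)} = 0$
$\frac{1}{E{\left(-185 \right)} + t} = \frac{1}{0 - 3785} = \frac{1}{-3785} = - \frac{1}{3785}$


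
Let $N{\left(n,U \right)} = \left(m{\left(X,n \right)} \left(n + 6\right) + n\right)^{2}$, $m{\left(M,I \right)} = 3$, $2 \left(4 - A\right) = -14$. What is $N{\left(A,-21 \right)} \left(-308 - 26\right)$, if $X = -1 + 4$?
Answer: $-1283896$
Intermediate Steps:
$A = 11$ ($A = 4 - -7 = 4 + 7 = 11$)
$X = 3$
$N{\left(n,U \right)} = \left(18 + 4 n\right)^{2}$ ($N{\left(n,U \right)} = \left(3 \left(n + 6\right) + n\right)^{2} = \left(3 \left(6 + n\right) + n\right)^{2} = \left(\left(18 + 3 n\right) + n\right)^{2} = \left(18 + 4 n\right)^{2}$)
$N{\left(A,-21 \right)} \left(-308 - 26\right) = 4 \left(9 + 2 \cdot 11\right)^{2} \left(-308 - 26\right) = 4 \left(9 + 22\right)^{2} \left(-334\right) = 4 \cdot 31^{2} \left(-334\right) = 4 \cdot 961 \left(-334\right) = 3844 \left(-334\right) = -1283896$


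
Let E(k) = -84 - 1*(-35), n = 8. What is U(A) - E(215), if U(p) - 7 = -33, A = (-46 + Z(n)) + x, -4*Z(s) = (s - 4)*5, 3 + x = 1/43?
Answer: 23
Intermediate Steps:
x = -128/43 (x = -3 + 1/43 = -128/43 ≈ -2.9767)
Z(s) = 5 - 5*s/4 (Z(s) = -(s - 4)*5/4 = -(-4 + s)*5/4 = -(-20 + 5*s)/4 = 5 - 5*s/4)
A = -2321/43 (A = (-46 + (5 - 5/4*8)) - 128/43 = (-46 + (5 - 10)) - 128/43 = (-46 - 5) - 128/43 = -51 - 128/43 = -2321/43 ≈ -53.977)
E(k) = -49 (E(k) = -84 + 35 = -49)
U(p) = -26 (U(p) = 7 - 33 = -26)
U(A) - E(215) = -26 - 1*(-49) = -26 + 49 = 23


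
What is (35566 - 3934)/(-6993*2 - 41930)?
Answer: -7908/13979 ≈ -0.56571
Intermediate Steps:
(35566 - 3934)/(-6993*2 - 41930) = 31632/(-13986 - 41930) = 31632/(-55916) = 31632*(-1/55916) = -7908/13979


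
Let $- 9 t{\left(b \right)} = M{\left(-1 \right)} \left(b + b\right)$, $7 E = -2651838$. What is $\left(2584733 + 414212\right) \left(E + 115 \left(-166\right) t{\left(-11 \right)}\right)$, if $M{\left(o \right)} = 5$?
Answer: $- \frac{16522405576670}{9} \approx -1.8358 \cdot 10^{12}$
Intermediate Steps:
$E = -378834$ ($E = \frac{1}{7} \left(-2651838\right) = -378834$)
$t{\left(b \right)} = - \frac{10 b}{9}$ ($t{\left(b \right)} = - \frac{5 \left(b + b\right)}{9} = - \frac{5 \cdot 2 b}{9} = - \frac{10 b}{9}$)
$\left(2584733 + 414212\right) \left(E + 115 \left(-166\right) t{\left(-11 \right)}\right) = \left(2584733 + 414212\right) \left(-378834 + 115 \left(-166\right) \left(\left(- \frac{10}{9}\right) \left(-11\right)\right)\right) = 2998945 \left(-378834 - \frac{2099900}{9}\right) = 2998945 \left(- \frac{5509406}{9}\right) = - \frac{16522405576670}{9}$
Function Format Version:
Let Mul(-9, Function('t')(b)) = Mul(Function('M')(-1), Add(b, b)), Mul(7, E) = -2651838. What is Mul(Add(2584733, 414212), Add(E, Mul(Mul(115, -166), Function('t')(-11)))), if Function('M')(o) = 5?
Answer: Rational(-16522405576670, 9) ≈ -1.8358e+12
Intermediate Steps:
E = -378834 (E = Mul(Rational(1, 7), -2651838) = -378834)
Function('t')(b) = Mul(Rational(-10, 9), b) (Function('t')(b) = Mul(Rational(-1, 9), Mul(5, Add(b, b))) = Mul(Rational(-1, 9), Mul(5, Mul(2, b))) = Mul(Rational(-1, 9), Mul(10, b)) = Mul(Rational(-10, 9), b))
Mul(Add(2584733, 414212), Add(E, Mul(Mul(115, -166), Function('t')(-11)))) = Mul(Add(2584733, 414212), Add(-378834, Mul(Mul(115, -166), Mul(Rational(-10, 9), -11)))) = Mul(2998945, Add(-378834, Mul(-19090, Rational(110, 9)))) = Mul(2998945, Add(-378834, Rational(-2099900, 9))) = Mul(2998945, Rational(-5509406, 9)) = Rational(-16522405576670, 9)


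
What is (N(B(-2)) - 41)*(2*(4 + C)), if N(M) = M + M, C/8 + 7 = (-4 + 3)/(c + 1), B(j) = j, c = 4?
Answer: 4824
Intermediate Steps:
C = -288/5 (C = -56 + 8*((-4 + 3)/(4 + 1)) = -56 + 8*(-1/5) = -56 + 8*(-1*⅕) = -56 + 8*(-⅕) = -56 - 8/5 = -288/5 ≈ -57.600)
N(M) = 2*M
(N(B(-2)) - 41)*(2*(4 + C)) = (2*(-2) - 41)*(2*(4 - 288/5)) = (-4 - 41)*(2*(-268/5)) = -45*(-536/5) = 4824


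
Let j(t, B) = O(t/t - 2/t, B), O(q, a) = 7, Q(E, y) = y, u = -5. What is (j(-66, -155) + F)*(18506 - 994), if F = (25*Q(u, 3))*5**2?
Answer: 32957584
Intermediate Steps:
j(t, B) = 7
F = 1875 (F = (25*3)*5**2 = 75*25 = 1875)
(j(-66, -155) + F)*(18506 - 994) = (7 + 1875)*(18506 - 994) = 1882*17512 = 32957584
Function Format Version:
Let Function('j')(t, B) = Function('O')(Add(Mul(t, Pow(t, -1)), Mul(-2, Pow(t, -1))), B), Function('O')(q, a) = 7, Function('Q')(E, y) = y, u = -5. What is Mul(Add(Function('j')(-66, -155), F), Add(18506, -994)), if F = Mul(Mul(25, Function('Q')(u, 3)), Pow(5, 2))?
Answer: 32957584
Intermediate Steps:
Function('j')(t, B) = 7
F = 1875 (F = Mul(Mul(25, 3), Pow(5, 2)) = Mul(75, 25) = 1875)
Mul(Add(Function('j')(-66, -155), F), Add(18506, -994)) = Mul(Add(7, 1875), Add(18506, -994)) = Mul(1882, 17512) = 32957584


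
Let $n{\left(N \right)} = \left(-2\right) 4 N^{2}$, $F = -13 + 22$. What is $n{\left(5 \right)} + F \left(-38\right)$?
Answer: $-542$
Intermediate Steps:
$F = 9$
$n{\left(N \right)} = - 8 N^{2}$
$n{\left(5 \right)} + F \left(-38\right) = - 8 \cdot 5^{2} + 9 \left(-38\right) = \left(-8\right) 25 - 342 = -200 - 342 = -542$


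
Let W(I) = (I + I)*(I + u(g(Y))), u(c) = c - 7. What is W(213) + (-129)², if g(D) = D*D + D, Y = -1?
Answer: 104397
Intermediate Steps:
g(D) = D + D² (g(D) = D² + D = D + D²)
u(c) = -7 + c
W(I) = 2*I*(-7 + I) (W(I) = (I + I)*(I + (-7 - (1 - 1))) = (2*I)*(I + (-7 - 1*0)) = (2*I)*(I + (-7 + 0)) = (2*I)*(I - 7) = (2*I)*(-7 + I) = 2*I*(-7 + I))
W(213) + (-129)² = 2*213*(-7 + 213) + (-129)² = 2*213*206 + 16641 = 87756 + 16641 = 104397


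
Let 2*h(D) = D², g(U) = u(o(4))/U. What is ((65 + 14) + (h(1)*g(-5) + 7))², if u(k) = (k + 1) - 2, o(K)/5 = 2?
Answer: 724201/100 ≈ 7242.0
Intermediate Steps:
o(K) = 10 (o(K) = 5*2 = 10)
u(k) = -1 + k (u(k) = (1 + k) - 2 = -1 + k)
g(U) = 9/U (g(U) = (-1 + 10)/U = 9/U)
h(D) = D²/2
((65 + 14) + (h(1)*g(-5) + 7))² = ((65 + 14) + (((½)*1²)*(9/(-5)) + 7))² = (79 + (((½)*1)*(9*(-⅕)) + 7))² = (79 + ((½)*(-9/5) + 7))² = (79 + (-9/10 + 7))² = (79 + 61/10)² = (851/10)² = 724201/100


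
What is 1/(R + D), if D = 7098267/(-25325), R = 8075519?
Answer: 25325/204505420408 ≈ 1.2384e-7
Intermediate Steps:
D = -7098267/25325 (D = 7098267*(-1/25325) = -7098267/25325 ≈ -280.29)
1/(R + D) = 1/(8075519 - 7098267/25325) = 1/(204505420408/25325) = 25325/204505420408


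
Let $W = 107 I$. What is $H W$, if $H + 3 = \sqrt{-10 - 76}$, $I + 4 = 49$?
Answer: $-14445 + 4815 i \sqrt{86} \approx -14445.0 + 44653.0 i$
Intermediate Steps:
$I = 45$ ($I = -4 + 49 = 45$)
$H = -3 + i \sqrt{86}$ ($H = -3 + \sqrt{-10 - 76} = -3 + \sqrt{-86} = -3 + i \sqrt{86} \approx -3.0 + 9.2736 i$)
$W = 4815$ ($W = 107 \cdot 45 = 4815$)
$H W = \left(-3 + i \sqrt{86}\right) 4815 = -14445 + 4815 i \sqrt{86}$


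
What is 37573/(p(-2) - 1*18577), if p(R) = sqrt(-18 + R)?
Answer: -697993621/345104949 - 75146*I*sqrt(5)/345104949 ≈ -2.0226 - 0.0004869*I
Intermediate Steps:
37573/(p(-2) - 1*18577) = 37573/(sqrt(-18 - 2) - 1*18577) = 37573/(sqrt(-20) - 18577) = 37573/(2*I*sqrt(5) - 18577) = 37573/(-18577 + 2*I*sqrt(5))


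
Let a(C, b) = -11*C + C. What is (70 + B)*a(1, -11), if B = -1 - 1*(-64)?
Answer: -1330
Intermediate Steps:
a(C, b) = -10*C
B = 63 (B = -1 + 64 = 63)
(70 + B)*a(1, -11) = (70 + 63)*(-10*1) = 133*(-10) = -1330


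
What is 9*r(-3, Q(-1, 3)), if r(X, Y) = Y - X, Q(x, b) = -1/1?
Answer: 18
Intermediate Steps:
Q(x, b) = -1 (Q(x, b) = -1*1 = -1)
9*r(-3, Q(-1, 3)) = 9*(-1 - 1*(-3)) = 9*(-1 + 3) = 9*2 = 18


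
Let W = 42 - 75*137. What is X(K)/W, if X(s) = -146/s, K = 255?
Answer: 146/2609415 ≈ 5.5951e-5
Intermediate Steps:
W = -10233 (W = 42 - 10275 = -10233)
X(K)/W = -146/255/(-10233) = -146*1/255*(-1/10233) = -146/255*(-1/10233) = 146/2609415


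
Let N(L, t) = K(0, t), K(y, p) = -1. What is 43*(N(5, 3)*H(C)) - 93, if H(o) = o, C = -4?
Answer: 79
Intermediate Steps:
N(L, t) = -1
43*(N(5, 3)*H(C)) - 93 = 43*(-1*(-4)) - 93 = 43*4 - 93 = 172 - 93 = 79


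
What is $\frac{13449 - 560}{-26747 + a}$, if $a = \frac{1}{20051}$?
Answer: $- \frac{258437339}{536304096} \approx -0.48189$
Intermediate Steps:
$a = \frac{1}{20051} \approx 4.9873 \cdot 10^{-5}$
$\frac{13449 - 560}{-26747 + a} = \frac{13449 - 560}{-26747 + \frac{1}{20051}} = \frac{12889}{- \frac{536304096}{20051}} = 12889 \left(- \frac{20051}{536304096}\right) = - \frac{258437339}{536304096}$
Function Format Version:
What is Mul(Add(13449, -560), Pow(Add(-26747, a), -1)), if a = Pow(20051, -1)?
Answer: Rational(-258437339, 536304096) ≈ -0.48189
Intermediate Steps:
a = Rational(1, 20051) ≈ 4.9873e-5
Mul(Add(13449, -560), Pow(Add(-26747, a), -1)) = Mul(Add(13449, -560), Pow(Add(-26747, Rational(1, 20051)), -1)) = Mul(12889, Pow(Rational(-536304096, 20051), -1)) = Mul(12889, Rational(-20051, 536304096)) = Rational(-258437339, 536304096)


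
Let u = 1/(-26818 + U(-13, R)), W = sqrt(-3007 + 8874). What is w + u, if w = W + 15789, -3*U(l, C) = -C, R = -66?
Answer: 423776759/26840 + sqrt(5867) ≈ 15866.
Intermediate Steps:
W = sqrt(5867) ≈ 76.596
U(l, C) = C/3 (U(l, C) = -(-1)*C/3 = C/3)
u = -1/26840 (u = 1/(-26818 + (1/3)*(-66)) = 1/(-26818 - 22) = 1/(-26840) = -1/26840 ≈ -3.7258e-5)
w = 15789 + sqrt(5867) (w = sqrt(5867) + 15789 = 15789 + sqrt(5867) ≈ 15866.)
w + u = (15789 + sqrt(5867)) - 1/26840 = 423776759/26840 + sqrt(5867)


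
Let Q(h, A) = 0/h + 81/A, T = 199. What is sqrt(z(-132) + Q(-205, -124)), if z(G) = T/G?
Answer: I*sqrt(9045366)/2046 ≈ 1.47*I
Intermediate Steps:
z(G) = 199/G
Q(h, A) = 81/A (Q(h, A) = 0 + 81/A = 81/A)
sqrt(z(-132) + Q(-205, -124)) = sqrt(199/(-132) + 81/(-124)) = sqrt(199*(-1/132) + 81*(-1/124)) = sqrt(-199/132 - 81/124) = sqrt(-4421/2046) = I*sqrt(9045366)/2046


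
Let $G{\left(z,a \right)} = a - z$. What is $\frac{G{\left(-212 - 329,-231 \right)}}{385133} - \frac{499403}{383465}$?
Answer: $- \frac{192217701449}{147685025845} \approx -1.3015$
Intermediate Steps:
$\frac{G{\left(-212 - 329,-231 \right)}}{385133} - \frac{499403}{383465} = \frac{-231 - \left(-212 - 329\right)}{385133} - \frac{499403}{383465} = \left(-231 - -541\right) \frac{1}{385133} - \frac{499403}{383465} = \left(-231 + 541\right) \frac{1}{385133} - \frac{499403}{383465} = 310 \cdot \frac{1}{385133} - \frac{499403}{383465} = \frac{310}{385133} - \frac{499403}{383465} = - \frac{192217701449}{147685025845}$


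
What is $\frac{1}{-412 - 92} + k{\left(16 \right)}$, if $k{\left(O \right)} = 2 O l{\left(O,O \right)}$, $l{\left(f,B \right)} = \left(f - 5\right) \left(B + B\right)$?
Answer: $\frac{5677055}{504} \approx 11264.0$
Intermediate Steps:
$l{\left(f,B \right)} = 2 B \left(-5 + f\right)$ ($l{\left(f,B \right)} = \left(-5 + f\right) 2 B = 2 B \left(-5 + f\right)$)
$k{\left(O \right)} = 4 O^{2} \left(-5 + O\right)$ ($k{\left(O \right)} = 2 O 2 O \left(-5 + O\right) = 4 O^{2} \left(-5 + O\right)$)
$\frac{1}{-412 - 92} + k{\left(16 \right)} = \frac{1}{-412 - 92} + 4 \cdot 16^{2} \left(-5 + 16\right) = \frac{1}{-504} + 4 \cdot 256 \cdot 11 = - \frac{1}{504} + 11264 = \frac{5677055}{504}$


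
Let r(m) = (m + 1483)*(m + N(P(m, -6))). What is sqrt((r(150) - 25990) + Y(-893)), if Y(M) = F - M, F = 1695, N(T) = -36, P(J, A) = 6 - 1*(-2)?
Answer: 2*sqrt(40690) ≈ 403.44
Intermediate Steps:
P(J, A) = 8 (P(J, A) = 6 + 2 = 8)
Y(M) = 1695 - M
r(m) = (-36 + m)*(1483 + m) (r(m) = (m + 1483)*(m - 36) = (1483 + m)*(-36 + m) = (-36 + m)*(1483 + m))
sqrt((r(150) - 25990) + Y(-893)) = sqrt(((-53388 + 150**2 + 1447*150) - 25990) + (1695 - 1*(-893))) = sqrt(((-53388 + 22500 + 217050) - 25990) + (1695 + 893)) = sqrt((186162 - 25990) + 2588) = sqrt(160172 + 2588) = sqrt(162760) = 2*sqrt(40690)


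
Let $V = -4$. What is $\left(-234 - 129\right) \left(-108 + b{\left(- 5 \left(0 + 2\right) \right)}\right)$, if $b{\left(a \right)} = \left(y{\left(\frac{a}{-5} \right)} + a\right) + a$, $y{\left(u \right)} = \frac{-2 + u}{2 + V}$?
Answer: $46464$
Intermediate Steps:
$y{\left(u \right)} = 1 - \frac{u}{2}$ ($y{\left(u \right)} = \frac{-2 + u}{2 - 4} = \frac{-2 + u}{-2} = \left(-2 + u\right) \left(- \frac{1}{2}\right) = 1 - \frac{u}{2}$)
$b{\left(a \right)} = 1 + \frac{21 a}{10}$ ($b{\left(a \right)} = \left(\left(1 - \frac{a \frac{1}{-5}}{2}\right) + a\right) + a = \left(\left(1 - \frac{a \left(- \frac{1}{5}\right)}{2}\right) + a\right) + a = \left(\left(1 - \frac{\left(- \frac{1}{5}\right) a}{2}\right) + a\right) + a = \left(\left(1 + \frac{a}{10}\right) + a\right) + a = \left(1 + \frac{11 a}{10}\right) + a = 1 + \frac{21 a}{10}$)
$\left(-234 - 129\right) \left(-108 + b{\left(- 5 \left(0 + 2\right) \right)}\right) = \left(-234 - 129\right) \left(-108 + \left(1 + \frac{21 \left(- 5 \left(0 + 2\right)\right)}{10}\right)\right) = - 363 \left(-108 + \left(1 + \frac{21 \left(\left(-5\right) 2\right)}{10}\right)\right) = - 363 \left(-108 + \left(1 + \frac{21}{10} \left(-10\right)\right)\right) = - 363 \left(-108 + \left(1 - 21\right)\right) = - 363 \left(-108 - 20\right) = \left(-363\right) \left(-128\right) = 46464$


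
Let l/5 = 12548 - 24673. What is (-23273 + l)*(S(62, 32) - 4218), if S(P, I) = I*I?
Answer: 267970212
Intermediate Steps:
S(P, I) = I**2
l = -60625 (l = 5*(12548 - 24673) = 5*(-12125) = -60625)
(-23273 + l)*(S(62, 32) - 4218) = (-23273 - 60625)*(32**2 - 4218) = -83898*(1024 - 4218) = -83898*(-3194) = 267970212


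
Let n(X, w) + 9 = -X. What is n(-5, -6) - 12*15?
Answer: -184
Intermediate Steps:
n(X, w) = -9 - X
n(-5, -6) - 12*15 = (-9 - 1*(-5)) - 12*15 = (-9 + 5) - 180 = -4 - 180 = -184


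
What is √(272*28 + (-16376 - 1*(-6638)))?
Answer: I*√2122 ≈ 46.065*I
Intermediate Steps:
√(272*28 + (-16376 - 1*(-6638))) = √(7616 + (-16376 + 6638)) = √(7616 - 9738) = √(-2122) = I*√2122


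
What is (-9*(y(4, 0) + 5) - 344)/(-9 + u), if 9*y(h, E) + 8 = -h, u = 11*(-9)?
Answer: 377/108 ≈ 3.4907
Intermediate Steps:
u = -99
y(h, E) = -8/9 - h/9 (y(h, E) = -8/9 + (-h)/9 = -8/9 - h/9)
(-9*(y(4, 0) + 5) - 344)/(-9 + u) = (-9*((-8/9 - ⅑*4) + 5) - 344)/(-9 - 99) = (-9*((-8/9 - 4/9) + 5) - 344)/(-108) = (-9*(-4/3 + 5) - 344)*(-1/108) = (-9*11/3 - 344)*(-1/108) = (-33 - 344)*(-1/108) = -377*(-1/108) = 377/108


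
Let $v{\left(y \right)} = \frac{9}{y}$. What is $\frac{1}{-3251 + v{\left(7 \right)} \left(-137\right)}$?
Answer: $- \frac{7}{23990} \approx -0.00029179$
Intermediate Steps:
$\frac{1}{-3251 + v{\left(7 \right)} \left(-137\right)} = \frac{1}{-3251 + \frac{9}{7} \left(-137\right)} = \frac{1}{-3251 - \frac{1233}{7}} = \frac{1}{- \frac{23990}{7}} = - \frac{7}{23990}$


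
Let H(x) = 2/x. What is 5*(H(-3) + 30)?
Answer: 440/3 ≈ 146.67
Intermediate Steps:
5*(H(-3) + 30) = 5*(2/(-3) + 30) = 5*(2*(-1/3) + 30) = 5*(-2/3 + 30) = 5*(88/3) = 440/3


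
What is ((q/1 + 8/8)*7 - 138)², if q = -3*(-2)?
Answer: 7921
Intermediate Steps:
q = 6
((q/1 + 8/8)*7 - 138)² = ((6/1 + 8/8)*7 - 138)² = ((6*1 + 8*(⅛))*7 - 138)² = ((6 + 1)*7 - 138)² = (7*7 - 138)² = (49 - 138)² = (-89)² = 7921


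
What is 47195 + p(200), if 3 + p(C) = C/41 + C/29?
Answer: 56125288/1189 ≈ 47204.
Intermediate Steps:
p(C) = -3 + 70*C/1189 (p(C) = -3 + (C/41 + C/29) = -3 + 70*C/1189)
47195 + p(200) = 47195 + (-3 + (70/1189)*200) = 47195 + (-3 + 14000/1189) = 47195 + 10433/1189 = 56125288/1189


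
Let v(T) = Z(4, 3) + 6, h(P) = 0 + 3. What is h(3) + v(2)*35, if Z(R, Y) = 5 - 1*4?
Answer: 248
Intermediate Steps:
h(P) = 3
Z(R, Y) = 1 (Z(R, Y) = 5 - 4 = 1)
v(T) = 7 (v(T) = 1 + 6 = 7)
h(3) + v(2)*35 = 3 + 7*35 = 3 + 245 = 248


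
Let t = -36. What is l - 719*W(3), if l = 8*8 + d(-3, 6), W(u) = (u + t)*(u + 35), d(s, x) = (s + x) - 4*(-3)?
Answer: 901705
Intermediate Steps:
d(s, x) = 12 + s + x (d(s, x) = (s + x) + 12 = 12 + s + x)
W(u) = (-36 + u)*(35 + u) (W(u) = (u - 36)*(u + 35) = (-36 + u)*(35 + u))
l = 79 (l = 8*8 + (12 - 3 + 6) = 64 + 15 = 79)
l - 719*W(3) = 79 - 719*(-1260 + 3² - 1*3) = 79 - 719*(-1260 + 9 - 3) = 79 - 719*(-1254) = 79 + 901626 = 901705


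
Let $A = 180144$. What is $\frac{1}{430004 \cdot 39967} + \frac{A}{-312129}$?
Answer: $- \frac{343994372843207}{596026620992108} \approx -0.57715$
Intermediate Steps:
$\frac{1}{430004 \cdot 39967} + \frac{A}{-312129} = \frac{1}{430004 \cdot 39967} + \frac{180144}{-312129} = \frac{1}{430004} \cdot \frac{1}{39967} + 180144 \left(- \frac{1}{312129}\right) = \frac{1}{17185969868} - \frac{20016}{34681} = - \frac{343994372843207}{596026620992108}$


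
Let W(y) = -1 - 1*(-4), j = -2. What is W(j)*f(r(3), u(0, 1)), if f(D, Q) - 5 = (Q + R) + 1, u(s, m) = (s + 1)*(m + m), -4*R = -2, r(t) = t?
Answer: 51/2 ≈ 25.500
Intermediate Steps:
R = 1/2 (R = -1/4*(-2) = 1/2 ≈ 0.50000)
W(y) = 3 (W(y) = -1 + 4 = 3)
u(s, m) = 2*m*(1 + s) (u(s, m) = (1 + s)*(2*m) = 2*m*(1 + s))
f(D, Q) = 13/2 + Q (f(D, Q) = 5 + ((Q + 1/2) + 1) = 5 + ((1/2 + Q) + 1) = 5 + (3/2 + Q) = 13/2 + Q)
W(j)*f(r(3), u(0, 1)) = 3*(13/2 + 2*1*(1 + 0)) = 3*(13/2 + 2*1*1) = 3*(13/2 + 2) = 3*(17/2) = 51/2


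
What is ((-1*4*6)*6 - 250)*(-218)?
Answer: 85892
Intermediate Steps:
((-1*4*6)*6 - 250)*(-218) = (-4*6*6 - 250)*(-218) = (-24*6 - 250)*(-218) = (-144 - 250)*(-218) = -394*(-218) = 85892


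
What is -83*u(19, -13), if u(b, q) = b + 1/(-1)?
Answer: -1494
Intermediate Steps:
u(b, q) = -1 + b (u(b, q) = b - 1 = -1 + b)
-83*u(19, -13) = -83*(-1 + 19) = -83*18 = -1494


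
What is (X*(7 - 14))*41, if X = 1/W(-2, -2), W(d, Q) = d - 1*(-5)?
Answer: -287/3 ≈ -95.667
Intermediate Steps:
W(d, Q) = 5 + d (W(d, Q) = d + 5 = 5 + d)
X = 1/3 (X = 1/(5 - 2) = 1/3 ≈ 0.33333)
(X*(7 - 14))*41 = ((7 - 14)/3)*41 = ((1/3)*(-7))*41 = -7/3*41 = -287/3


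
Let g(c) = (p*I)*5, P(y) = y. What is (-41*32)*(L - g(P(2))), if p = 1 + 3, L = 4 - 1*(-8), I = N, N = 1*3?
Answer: 62976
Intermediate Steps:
N = 3
I = 3
L = 12 (L = 4 + 8 = 12)
p = 4
g(c) = 60 (g(c) = (4*3)*5 = 12*5 = 60)
(-41*32)*(L - g(P(2))) = (-41*32)*(12 - 1*60) = -1312*(12 - 60) = -1312*(-48) = 62976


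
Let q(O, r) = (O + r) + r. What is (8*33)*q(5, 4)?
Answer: 3432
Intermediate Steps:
q(O, r) = O + 2*r
(8*33)*q(5, 4) = (8*33)*(5 + 2*4) = 264*(5 + 8) = 264*13 = 3432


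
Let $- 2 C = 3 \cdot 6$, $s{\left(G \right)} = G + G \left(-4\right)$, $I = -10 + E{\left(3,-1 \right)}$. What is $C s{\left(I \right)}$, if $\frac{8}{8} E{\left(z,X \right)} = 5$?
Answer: $-135$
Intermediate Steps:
$E{\left(z,X \right)} = 5$
$I = -5$ ($I = -10 + 5 = -5$)
$s{\left(G \right)} = - 3 G$ ($s{\left(G \right)} = G - 4 G = - 3 G$)
$C = -9$ ($C = - \frac{3 \cdot 6}{2} = \left(- \frac{1}{2}\right) 18 = -9$)
$C s{\left(I \right)} = - 9 \left(\left(-3\right) \left(-5\right)\right) = \left(-9\right) 15 = -135$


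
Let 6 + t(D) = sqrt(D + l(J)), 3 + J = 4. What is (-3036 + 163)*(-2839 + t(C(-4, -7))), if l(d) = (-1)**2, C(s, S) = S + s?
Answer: 8173685 - 2873*I*sqrt(10) ≈ 8.1737e+6 - 9085.2*I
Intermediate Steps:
J = 1 (J = -3 + 4 = 1)
l(d) = 1
t(D) = -6 + sqrt(1 + D) (t(D) = -6 + sqrt(D + 1) = -6 + sqrt(1 + D))
(-3036 + 163)*(-2839 + t(C(-4, -7))) = (-3036 + 163)*(-2839 + (-6 + sqrt(1 + (-7 - 4)))) = -2873*(-2839 + (-6 + sqrt(1 - 11))) = -2873*(-2839 + (-6 + sqrt(-10))) = -2873*(-2839 + (-6 + I*sqrt(10))) = -2873*(-2845 + I*sqrt(10)) = 8173685 - 2873*I*sqrt(10)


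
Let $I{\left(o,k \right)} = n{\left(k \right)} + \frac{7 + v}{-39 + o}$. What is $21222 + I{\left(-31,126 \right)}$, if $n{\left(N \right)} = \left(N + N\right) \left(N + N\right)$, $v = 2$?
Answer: $\frac{5930811}{70} \approx 84726.0$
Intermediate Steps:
$n{\left(N \right)} = 4 N^{2}$ ($n{\left(N \right)} = 2 N 2 N = 4 N^{2}$)
$I{\left(o,k \right)} = 4 k^{2} + \frac{9}{-39 + o}$ ($I{\left(o,k \right)} = 4 k^{2} + \frac{7 + 2}{-39 + o} = 4 k^{2} + \frac{9}{-39 + o}$)
$21222 + I{\left(-31,126 \right)} = 21222 + \frac{9 - 156 \cdot 126^{2} + 4 \left(-31\right) 126^{2}}{-39 - 31} = 21222 + \frac{9 - 2476656 + 4 \left(-31\right) 15876}{-70} = 21222 - \frac{9 - 2476656 - 1968624}{70} = 21222 - - \frac{4445271}{70} = 21222 + \frac{4445271}{70} = \frac{5930811}{70}$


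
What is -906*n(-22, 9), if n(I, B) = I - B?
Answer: 28086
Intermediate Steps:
-906*n(-22, 9) = -906*(-22 - 1*9) = -906*(-22 - 9) = -906*(-31) = 28086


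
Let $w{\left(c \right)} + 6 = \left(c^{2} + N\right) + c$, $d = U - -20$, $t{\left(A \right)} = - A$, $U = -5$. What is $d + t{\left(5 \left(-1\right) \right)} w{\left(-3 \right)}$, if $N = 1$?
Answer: $20$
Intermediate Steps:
$d = 15$ ($d = -5 - -20 = -5 + 20 = 15$)
$w{\left(c \right)} = -5 + c + c^{2}$ ($w{\left(c \right)} = -6 + \left(\left(c^{2} + 1\right) + c\right) = -6 + \left(\left(1 + c^{2}\right) + c\right) = -6 + \left(1 + c + c^{2}\right) = -5 + c + c^{2}$)
$d + t{\left(5 \left(-1\right) \right)} w{\left(-3 \right)} = 15 + - 5 \left(-1\right) \left(-5 - 3 + \left(-3\right)^{2}\right) = 15 + \left(-1\right) \left(-5\right) \left(-5 - 3 + 9\right) = 15 + 5 \cdot 1 = 15 + 5 = 20$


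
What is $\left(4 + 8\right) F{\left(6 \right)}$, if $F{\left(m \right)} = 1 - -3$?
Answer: $48$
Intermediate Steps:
$F{\left(m \right)} = 4$ ($F{\left(m \right)} = 1 + 3 = 4$)
$\left(4 + 8\right) F{\left(6 \right)} = \left(4 + 8\right) 4 = 12 \cdot 4 = 48$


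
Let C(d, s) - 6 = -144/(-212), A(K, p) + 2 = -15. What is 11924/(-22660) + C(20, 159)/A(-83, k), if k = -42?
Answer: -426481/464015 ≈ -0.91911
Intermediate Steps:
A(K, p) = -17 (A(K, p) = -2 - 15 = -17)
C(d, s) = 354/53 (C(d, s) = 6 - 144/(-212) = 6 - 144*(-1/212) = 6 + 36/53 = 354/53)
11924/(-22660) + C(20, 159)/A(-83, k) = 11924/(-22660) + (354/53)/(-17) = 11924*(-1/22660) + (354/53)*(-1/17) = -271/515 - 354/901 = -426481/464015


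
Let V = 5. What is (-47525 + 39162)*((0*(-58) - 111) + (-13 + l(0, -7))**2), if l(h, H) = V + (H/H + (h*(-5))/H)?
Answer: 518506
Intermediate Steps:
l(h, H) = 6 - 5*h/H (l(h, H) = 5 + (H/H + (h*(-5))/H) = 5 + (1 + (-5*h)/H) = 5 + (1 - 5*h/H) = 6 - 5*h/H)
(-47525 + 39162)*((0*(-58) - 111) + (-13 + l(0, -7))**2) = (-47525 + 39162)*((0*(-58) - 111) + (-13 + (6 - 5*0/(-7)))**2) = -8363*((0 - 111) + (-13 + (6 - 5*0*(-1/7)))**2) = -8363*(-111 + (-13 + (6 + 0))**2) = -8363*(-111 + (-13 + 6)**2) = -8363*(-111 + (-7)**2) = -8363*(-111 + 49) = -8363*(-62) = 518506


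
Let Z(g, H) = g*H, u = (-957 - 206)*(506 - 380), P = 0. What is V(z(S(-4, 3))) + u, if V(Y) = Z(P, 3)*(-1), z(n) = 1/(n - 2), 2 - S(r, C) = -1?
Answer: -146538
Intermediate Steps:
S(r, C) = 3 (S(r, C) = 2 - 1*(-1) = 2 + 1 = 3)
u = -146538 (u = -1163*126 = -146538)
z(n) = 1/(-2 + n)
Z(g, H) = H*g
V(Y) = 0 (V(Y) = (3*0)*(-1) = 0*(-1) = 0)
V(z(S(-4, 3))) + u = 0 - 146538 = -146538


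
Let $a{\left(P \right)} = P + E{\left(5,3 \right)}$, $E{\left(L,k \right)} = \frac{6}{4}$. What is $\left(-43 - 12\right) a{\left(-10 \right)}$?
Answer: $\frac{935}{2} \approx 467.5$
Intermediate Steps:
$E{\left(L,k \right)} = \frac{3}{2}$ ($E{\left(L,k \right)} = 6 \cdot \frac{1}{4} = \frac{3}{2}$)
$a{\left(P \right)} = \frac{3}{2} + P$ ($a{\left(P \right)} = P + \frac{3}{2} = \frac{3}{2} + P$)
$\left(-43 - 12\right) a{\left(-10 \right)} = \left(-43 - 12\right) \left(\frac{3}{2} - 10\right) = \left(-55\right) \left(- \frac{17}{2}\right) = \frac{935}{2}$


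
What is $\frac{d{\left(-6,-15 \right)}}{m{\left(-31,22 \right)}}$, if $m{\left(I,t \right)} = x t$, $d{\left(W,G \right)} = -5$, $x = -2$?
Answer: $\frac{5}{44} \approx 0.11364$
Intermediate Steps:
$m{\left(I,t \right)} = - 2 t$
$\frac{d{\left(-6,-15 \right)}}{m{\left(-31,22 \right)}} = - \frac{5}{\left(-2\right) 22} = - \frac{5}{-44} = \left(-5\right) \left(- \frac{1}{44}\right) = \frac{5}{44}$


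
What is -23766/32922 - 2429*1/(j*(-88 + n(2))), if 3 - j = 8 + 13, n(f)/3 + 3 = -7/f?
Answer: -6997486/3539115 ≈ -1.9772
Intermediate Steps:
n(f) = -9 - 21/f (n(f) = -9 + 3*(-7/f) = -9 - 21/f)
j = -18 (j = 3 - (8 + 13) = 3 - 1*21 = 3 - 21 = -18)
-23766/32922 - 2429*1/(j*(-88 + n(2))) = -23766/32922 - 2429*(-1/(18*(-88 + (-9 - 21/2)))) = -23766*1/32922 - 2429*(-1/(18*(-88 + (-9 - 21*1/2)))) = -3961/5487 - 2429*(-1/(18*(-88 + (-9 - 21/2)))) = -3961/5487 - 2429*(-1/(18*(-88 - 39/2))) = -3961/5487 - 2429/((-18*(-215/2))) = -3961/5487 - 2429/1935 = -6997486/3539115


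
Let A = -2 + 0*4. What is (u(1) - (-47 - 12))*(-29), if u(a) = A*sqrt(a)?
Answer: -1653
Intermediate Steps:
A = -2 (A = -2 + 0 = -2)
u(a) = -2*sqrt(a)
(u(1) - (-47 - 12))*(-29) = (-2*sqrt(1) - (-47 - 12))*(-29) = (-2*1 - 1*(-59))*(-29) = (-2 + 59)*(-29) = 57*(-29) = -1653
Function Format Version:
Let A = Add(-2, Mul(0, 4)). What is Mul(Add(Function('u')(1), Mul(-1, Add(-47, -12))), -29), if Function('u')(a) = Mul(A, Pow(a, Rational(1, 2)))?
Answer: -1653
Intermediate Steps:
A = -2 (A = Add(-2, 0) = -2)
Function('u')(a) = Mul(-2, Pow(a, Rational(1, 2)))
Mul(Add(Function('u')(1), Mul(-1, Add(-47, -12))), -29) = Mul(Add(Mul(-2, Pow(1, Rational(1, 2))), Mul(-1, Add(-47, -12))), -29) = Mul(Add(Mul(-2, 1), Mul(-1, -59)), -29) = Mul(Add(-2, 59), -29) = Mul(57, -29) = -1653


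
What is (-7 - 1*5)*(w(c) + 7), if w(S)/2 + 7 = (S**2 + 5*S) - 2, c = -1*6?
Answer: -12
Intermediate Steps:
c = -6
w(S) = -18 + 2*S**2 + 10*S (w(S) = -14 + 2*((S**2 + 5*S) - 2) = -14 + 2*(-2 + S**2 + 5*S) = -14 + (-4 + 2*S**2 + 10*S) = -18 + 2*S**2 + 10*S)
(-7 - 1*5)*(w(c) + 7) = (-7 - 1*5)*((-18 + 2*(-6)**2 + 10*(-6)) + 7) = (-7 - 5)*((-18 + 2*36 - 60) + 7) = -12*((-18 + 72 - 60) + 7) = -12*(-6 + 7) = -12*1 = -12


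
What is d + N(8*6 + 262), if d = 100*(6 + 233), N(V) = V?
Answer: 24210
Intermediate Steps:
d = 23900 (d = 100*239 = 23900)
d + N(8*6 + 262) = 23900 + (8*6 + 262) = 23900 + (48 + 262) = 23900 + 310 = 24210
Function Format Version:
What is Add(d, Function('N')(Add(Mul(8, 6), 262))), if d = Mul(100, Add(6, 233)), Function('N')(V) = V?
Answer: 24210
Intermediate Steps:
d = 23900 (d = Mul(100, 239) = 23900)
Add(d, Function('N')(Add(Mul(8, 6), 262))) = Add(23900, Add(Mul(8, 6), 262)) = Add(23900, Add(48, 262)) = Add(23900, 310) = 24210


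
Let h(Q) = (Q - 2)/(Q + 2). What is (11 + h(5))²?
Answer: 6400/49 ≈ 130.61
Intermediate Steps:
h(Q) = (-2 + Q)/(2 + Q)
(11 + h(5))² = (11 + (-2 + 5)/(2 + 5))² = (11 + 3/7)² = (80/7)² = 6400/49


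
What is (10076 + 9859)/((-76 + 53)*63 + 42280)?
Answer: 19935/40831 ≈ 0.48823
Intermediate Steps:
(10076 + 9859)/((-76 + 53)*63 + 42280) = 19935/(-23*63 + 42280) = 19935/(-1449 + 42280) = 19935/40831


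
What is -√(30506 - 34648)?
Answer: -I*√4142 ≈ -64.358*I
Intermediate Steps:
-√(30506 - 34648) = -√(-4142) = -I*√4142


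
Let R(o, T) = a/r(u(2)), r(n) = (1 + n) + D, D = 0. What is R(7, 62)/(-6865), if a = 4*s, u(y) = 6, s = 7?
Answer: -4/6865 ≈ -0.00058267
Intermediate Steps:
r(n) = 1 + n (r(n) = (1 + n) + 0 = 1 + n)
a = 28 (a = 4*7 = 28)
R(o, T) = 4 (R(o, T) = 28/(1 + 6) = 28/7 = 28*(1/7) = 4)
R(7, 62)/(-6865) = 4/(-6865) = 4*(-1/6865) = -4/6865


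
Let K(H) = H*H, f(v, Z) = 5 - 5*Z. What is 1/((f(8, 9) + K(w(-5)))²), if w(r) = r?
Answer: 1/225 ≈ 0.0044444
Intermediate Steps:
K(H) = H²
1/((f(8, 9) + K(w(-5)))²) = 1/(((5 - 5*9) + (-5)²)²) = 1/(((5 - 45) + 25)²) = 1/((-40 + 25)²) = 1/((-15)²) = 1/225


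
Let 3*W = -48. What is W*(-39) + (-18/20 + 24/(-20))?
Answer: 6219/10 ≈ 621.90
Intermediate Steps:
W = -16 (W = (1/3)*(-48) = -16)
W*(-39) + (-18/20 + 24/(-20)) = -16*(-39) + (-18/20 + 24/(-20)) = 624 + (-18*1/20 + 24*(-1/20)) = 624 + (-9/10 - 6/5) = 624 - 21/10 = 6219/10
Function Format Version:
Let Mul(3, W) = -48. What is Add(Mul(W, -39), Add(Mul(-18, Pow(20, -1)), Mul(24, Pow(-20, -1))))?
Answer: Rational(6219, 10) ≈ 621.90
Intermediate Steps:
W = -16 (W = Mul(Rational(1, 3), -48) = -16)
Add(Mul(W, -39), Add(Mul(-18, Pow(20, -1)), Mul(24, Pow(-20, -1)))) = Add(Mul(-16, -39), Add(Mul(-18, Pow(20, -1)), Mul(24, Pow(-20, -1)))) = Add(624, Add(Mul(-18, Rational(1, 20)), Mul(24, Rational(-1, 20)))) = Add(624, Add(Rational(-9, 10), Rational(-6, 5))) = Add(624, Rational(-21, 10)) = Rational(6219, 10)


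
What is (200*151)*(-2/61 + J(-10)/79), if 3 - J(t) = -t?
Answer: -17667000/4819 ≈ -3666.1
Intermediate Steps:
J(t) = 3 + t (J(t) = 3 - (-1)*t = 3 + t)
(200*151)*(-2/61 + J(-10)/79) = (200*151)*(-2/61 + (3 - 10)/79) = 30200*(-2*1/61 - 7*1/79) = 30200*(-2/61 - 7/79) = 30200*(-585/4819) = -17667000/4819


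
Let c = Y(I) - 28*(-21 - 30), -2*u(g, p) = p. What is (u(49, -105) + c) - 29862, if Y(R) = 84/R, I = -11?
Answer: -624561/22 ≈ -28389.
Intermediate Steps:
u(g, p) = -p/2
c = 15624/11 (c = 84/(-11) - 28*(-21 - 30) = 84*(-1/11) - 28*(-51) = -84/11 + 1428 = 15624/11 ≈ 1420.4)
(u(49, -105) + c) - 29862 = (-1/2*(-105) + 15624/11) - 29862 = (105/2 + 15624/11) - 29862 = 32403/22 - 29862 = -624561/22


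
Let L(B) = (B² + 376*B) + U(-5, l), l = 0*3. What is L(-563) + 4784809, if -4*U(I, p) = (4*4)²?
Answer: 4890026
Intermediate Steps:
l = 0
U(I, p) = -64 (U(I, p) = -(4*4)²/4 = -¼*16² = -¼*256 = -64)
L(B) = -64 + B² + 376*B (L(B) = (B² + 376*B) - 64 = -64 + B² + 376*B)
L(-563) + 4784809 = (-64 + (-563)² + 376*(-563)) + 4784809 = (-64 + 316969 - 211688) + 4784809 = 105217 + 4784809 = 4890026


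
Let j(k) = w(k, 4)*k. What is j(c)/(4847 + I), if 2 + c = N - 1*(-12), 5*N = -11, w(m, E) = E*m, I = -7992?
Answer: -6084/78625 ≈ -0.077380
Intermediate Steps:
N = -11/5 (N = (1/5)*(-11) = -11/5 ≈ -2.2000)
c = 39/5 (c = -2 + (-11/5 - 1*(-12)) = -2 + (-11/5 + 12) = -2 + 49/5 = 39/5 ≈ 7.8000)
j(k) = 4*k**2 (j(k) = (4*k)*k = 4*k**2)
j(c)/(4847 + I) = (4*(39/5)**2)/(4847 - 7992) = (4*(1521/25))/(-3145) = -1/3145*6084/25 = -6084/78625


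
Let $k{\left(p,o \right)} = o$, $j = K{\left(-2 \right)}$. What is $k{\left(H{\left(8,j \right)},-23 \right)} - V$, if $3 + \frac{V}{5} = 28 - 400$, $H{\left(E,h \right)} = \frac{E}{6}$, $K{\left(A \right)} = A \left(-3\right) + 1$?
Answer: $1852$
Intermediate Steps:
$K{\left(A \right)} = 1 - 3 A$ ($K{\left(A \right)} = - 3 A + 1 = 1 - 3 A$)
$j = 7$ ($j = 1 - -6 = 1 + 6 = 7$)
$H{\left(E,h \right)} = \frac{E}{6}$ ($H{\left(E,h \right)} = E \frac{1}{6} = \frac{E}{6}$)
$V = -1875$ ($V = -15 + 5 \left(28 - 400\right) = -15 + 5 \left(-372\right) = -15 - 1860 = -1875$)
$k{\left(H{\left(8,j \right)},-23 \right)} - V = -23 - -1875 = -23 + 1875 = 1852$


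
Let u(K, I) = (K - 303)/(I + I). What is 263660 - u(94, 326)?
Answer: 171906529/652 ≈ 2.6366e+5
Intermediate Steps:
u(K, I) = (-303 + K)/(2*I) (u(K, I) = (-303 + K)/((2*I)) = (-303 + K)*(1/(2*I)) = (-303 + K)/(2*I))
263660 - u(94, 326) = 263660 - (-303 + 94)/(2*326) = 263660 - (-209)/(2*326) = 263660 - 1*(-209/652) = 263660 + 209/652 = 171906529/652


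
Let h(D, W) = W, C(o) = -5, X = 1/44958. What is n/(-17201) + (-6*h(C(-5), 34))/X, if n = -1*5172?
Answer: -157757796660/17201 ≈ -9.1714e+6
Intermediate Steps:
X = 1/44958 ≈ 2.2243e-5
n = -5172
n/(-17201) + (-6*h(C(-5), 34))/X = -5172/(-17201) + (-6*34)/(1/44958) = -5172*(-1/17201) - 204*44958 = 5172/17201 - 9171432 = -157757796660/17201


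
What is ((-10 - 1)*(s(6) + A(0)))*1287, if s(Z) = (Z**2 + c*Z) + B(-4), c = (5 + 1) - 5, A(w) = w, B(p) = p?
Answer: -537966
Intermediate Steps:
c = 1 (c = 6 - 5 = 1)
s(Z) = -4 + Z + Z**2 (s(Z) = (Z**2 + 1*Z) - 4 = (Z**2 + Z) - 4 = (Z + Z**2) - 4 = -4 + Z + Z**2)
((-10 - 1)*(s(6) + A(0)))*1287 = ((-10 - 1)*((-4 + 6 + 6**2) + 0))*1287 = -11*((-4 + 6 + 36) + 0)*1287 = -11*(38 + 0)*1287 = -11*38*1287 = -418*1287 = -537966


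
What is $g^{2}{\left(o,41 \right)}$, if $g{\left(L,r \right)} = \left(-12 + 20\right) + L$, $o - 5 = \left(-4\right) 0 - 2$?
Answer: $121$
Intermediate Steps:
$o = 3$ ($o = 5 - 2 = 3$)
$g{\left(L,r \right)} = 8 + L$
$g^{2}{\left(o,41 \right)} = \left(8 + 3\right)^{2} = 11^{2} = 121$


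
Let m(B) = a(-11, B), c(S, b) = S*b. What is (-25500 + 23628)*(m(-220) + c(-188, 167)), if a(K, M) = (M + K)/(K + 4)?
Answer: 58711536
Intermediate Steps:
a(K, M) = (K + M)/(4 + K)
m(B) = 11/7 - B/7 (m(B) = (-11 + B)/(4 - 11) = (-11 + B)/(-7) = -(-11 + B)/7 = 11/7 - B/7)
(-25500 + 23628)*(m(-220) + c(-188, 167)) = (-25500 + 23628)*((11/7 - ⅐*(-220)) - 188*167) = -1872*((11/7 + 220/7) - 31396) = -1872*(33 - 31396) = -1872*(-31363) = 58711536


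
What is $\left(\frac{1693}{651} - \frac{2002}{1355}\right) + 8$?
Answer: $\frac{8047553}{882105} \approx 9.1231$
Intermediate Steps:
$\left(\frac{1693}{651} - \frac{2002}{1355}\right) + 8 = \frac{990713}{882105} + 8 = \frac{8047553}{882105}$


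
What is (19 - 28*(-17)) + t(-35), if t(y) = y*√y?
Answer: 495 - 35*I*√35 ≈ 495.0 - 207.06*I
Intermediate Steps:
t(y) = y^(3/2)
(19 - 28*(-17)) + t(-35) = (19 - 28*(-17)) + (-35)^(3/2) = (19 + 476) - 35*I*√35 = 495 - 35*I*√35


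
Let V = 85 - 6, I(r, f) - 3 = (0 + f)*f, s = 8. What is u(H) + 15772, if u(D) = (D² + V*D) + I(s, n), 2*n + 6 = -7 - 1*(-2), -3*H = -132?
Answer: 84869/4 ≈ 21217.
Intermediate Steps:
H = 44 (H = -⅓*(-132) = 44)
n = -11/2 (n = -3 + (-7 - 1*(-2))/2 = -3 + (-7 + 2)/2 = -3 + (½)*(-5) = -3 - 5/2 = -11/2 ≈ -5.5000)
I(r, f) = 3 + f² (I(r, f) = 3 + (0 + f)*f = 3 + f*f = 3 + f²)
V = 79
u(D) = 133/4 + D² + 79*D (u(D) = (D² + 79*D) + (3 + (-11/2)²) = (D² + 79*D) + (3 + 121/4) = (D² + 79*D) + 133/4 = 133/4 + D² + 79*D)
u(H) + 15772 = (133/4 + 44² + 79*44) + 15772 = (133/4 + 1936 + 3476) + 15772 = 21781/4 + 15772 = 84869/4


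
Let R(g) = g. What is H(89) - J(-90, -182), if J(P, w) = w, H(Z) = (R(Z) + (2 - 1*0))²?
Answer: 8463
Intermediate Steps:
H(Z) = (2 + Z)² (H(Z) = (Z + (2 - 1*0))² = (Z + (2 + 0))² = (Z + 2)² = (2 + Z)²)
H(89) - J(-90, -182) = (2 + 89)² - 1*(-182) = 91² + 182 = 8281 + 182 = 8463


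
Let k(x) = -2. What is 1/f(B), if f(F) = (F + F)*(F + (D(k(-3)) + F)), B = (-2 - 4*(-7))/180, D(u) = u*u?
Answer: 2025/2509 ≈ 0.80709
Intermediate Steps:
D(u) = u**2
B = 13/90 (B = (-2 + 28)*(1/180) = 26*(1/180) = 13/90 ≈ 0.14444)
f(F) = 2*F*(4 + 2*F) (f(F) = (F + F)*(F + ((-2)**2 + F)) = (2*F)*(F + (4 + F)) = (2*F)*(4 + 2*F) = 2*F*(4 + 2*F))
1/f(B) = 1/(4*(13/90)*(2 + 13/90)) = 1/(4*(13/90)*(193/90)) = 1/(2509/2025) = 2025/2509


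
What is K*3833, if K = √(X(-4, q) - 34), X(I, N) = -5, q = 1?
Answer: 3833*I*√39 ≈ 23937.0*I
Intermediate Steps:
K = I*√39 (K = √(-5 - 34) = √(-39) = I*√39 ≈ 6.245*I)
K*3833 = (I*√39)*3833 = 3833*I*√39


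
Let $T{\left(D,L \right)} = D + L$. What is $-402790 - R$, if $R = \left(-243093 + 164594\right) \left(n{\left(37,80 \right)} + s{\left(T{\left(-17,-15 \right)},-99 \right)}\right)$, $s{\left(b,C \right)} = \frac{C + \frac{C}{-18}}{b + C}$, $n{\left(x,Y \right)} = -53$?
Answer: $- \frac{1180888781}{262} \approx -4.5072 \cdot 10^{6}$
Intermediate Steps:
$s{\left(b,C \right)} = \frac{17 C}{18 \left(C + b\right)}$ ($s{\left(b,C \right)} = \frac{C + C \left(- \frac{1}{18}\right)}{C + b} = \frac{C - \frac{C}{18}}{C + b} = \frac{\frac{17}{18} C}{C + b} = \frac{17 C}{18 \left(C + b\right)}$)
$R = \frac{1075357801}{262}$ ($R = \left(-243093 + 164594\right) \left(-53 + \frac{17}{18} \left(-99\right) \frac{1}{-99 - 32}\right) = - 78499 \left(-53 + \frac{17}{18} \left(-99\right) \frac{1}{-99 - 32}\right) = - 78499 \left(-53 + \frac{17}{18} \left(-99\right) \frac{1}{-131}\right) = - 78499 \left(-53 + \frac{17}{18} \left(-99\right) \left(- \frac{1}{131}\right)\right) = - 78499 \left(-53 + \frac{187}{262}\right) = \left(-78499\right) \left(- \frac{13699}{262}\right) = \frac{1075357801}{262} \approx 4.1044 \cdot 10^{6}$)
$-402790 - R = -402790 - \frac{1075357801}{262} = - \frac{1180888781}{262}$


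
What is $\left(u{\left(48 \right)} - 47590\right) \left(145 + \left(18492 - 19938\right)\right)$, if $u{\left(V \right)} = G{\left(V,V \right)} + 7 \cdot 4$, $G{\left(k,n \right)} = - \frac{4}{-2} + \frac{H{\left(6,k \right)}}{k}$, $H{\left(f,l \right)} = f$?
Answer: $\frac{495003179}{8} \approx 6.1875 \cdot 10^{7}$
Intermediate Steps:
$G{\left(k,n \right)} = 2 + \frac{6}{k}$ ($G{\left(k,n \right)} = - \frac{4}{-2} + \frac{6}{k} = \left(-4\right) \left(- \frac{1}{2}\right) + \frac{6}{k} = 2 + \frac{6}{k}$)
$u{\left(V \right)} = 30 + \frac{6}{V}$ ($u{\left(V \right)} = \left(2 + \frac{6}{V}\right) + 7 \cdot 4 = \left(2 + \frac{6}{V}\right) + 28 = 30 + \frac{6}{V}$)
$\left(u{\left(48 \right)} - 47590\right) \left(145 + \left(18492 - 19938\right)\right) = \left(\left(30 + \frac{6}{48}\right) - 47590\right) \left(145 + \left(18492 - 19938\right)\right) = \left(\left(30 + 6 \cdot \frac{1}{48}\right) - 47590\right) \left(145 - 1446\right) = \left(\left(30 + \frac{1}{8}\right) - 47590\right) \left(-1301\right) = \left(\frac{241}{8} - 47590\right) \left(-1301\right) = \left(- \frac{380479}{8}\right) \left(-1301\right) = \frac{495003179}{8}$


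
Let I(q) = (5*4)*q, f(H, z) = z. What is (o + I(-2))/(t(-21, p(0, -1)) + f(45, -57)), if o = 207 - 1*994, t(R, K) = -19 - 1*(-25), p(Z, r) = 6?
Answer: 827/51 ≈ 16.216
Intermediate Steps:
t(R, K) = 6 (t(R, K) = -19 + 25 = 6)
o = -787 (o = 207 - 994 = -787)
I(q) = 20*q
(o + I(-2))/(t(-21, p(0, -1)) + f(45, -57)) = (-787 + 20*(-2))/(6 - 57) = (-787 - 40)/(-51) = -827*(-1/51) = 827/51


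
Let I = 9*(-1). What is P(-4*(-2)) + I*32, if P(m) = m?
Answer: -280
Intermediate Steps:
I = -9
P(-4*(-2)) + I*32 = -4*(-2) - 9*32 = 8 - 288 = -280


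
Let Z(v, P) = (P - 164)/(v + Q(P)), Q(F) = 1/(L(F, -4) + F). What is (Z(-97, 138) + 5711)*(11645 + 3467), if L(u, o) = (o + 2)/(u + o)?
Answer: 38696411688288/448349 ≈ 8.6309e+7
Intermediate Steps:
L(u, o) = (2 + o)/(o + u)
Q(F) = 1/(F - 2/(-4 + F)) (Q(F) = 1/((2 - 4)/(-4 + F) + F) = 1/(-2/(-4 + F) + F) = 1/(F - 2/(-4 + F)))
Z(v, P) = (-164 + P)/(v + (-4 + P)/(-2 + P*(-4 + P))) (Z(v, P) = (P - 164)/(v + (-4 + P)/(-2 + P*(-4 + P))) = (-164 + P)/(v + (-4 + P)/(-2 + P*(-4 + P))))
(Z(-97, 138) + 5711)*(11645 + 3467) = ((-164 + 138)*(-2 + 138*(-4 + 138))/(-4 + 138 - 97*(-2 + 138*(-4 + 138))) + 5711)*(11645 + 3467) = (-26*(-2 + 138*134)/(-4 + 138 - 97*(-2 + 138*134)) + 5711)*15112 = (-26*(-2 + 18492)/(-4 + 138 - 97*(-2 + 18492)) + 5711)*15112 = (-26*18490/(-4 + 138 - 97*18490) + 5711)*15112 = (-26*18490/(-4 + 138 - 1793530) + 5711)*15112 = (-26*18490/(-1793396) + 5711)*15112 = (-1/1793396*(-26)*18490 + 5711)*15112 = (120185/448349 + 5711)*15112 = (2560641324/448349)*15112 = 38696411688288/448349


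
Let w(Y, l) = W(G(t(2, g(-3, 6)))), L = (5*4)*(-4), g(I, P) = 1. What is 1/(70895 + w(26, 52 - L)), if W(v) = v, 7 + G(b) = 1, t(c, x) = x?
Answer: 1/70889 ≈ 1.4107e-5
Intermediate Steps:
G(b) = -6 (G(b) = -7 + 1 = -6)
L = -80 (L = 20*(-4) = -80)
w(Y, l) = -6
1/(70895 + w(26, 52 - L)) = 1/(70895 - 6) = 1/70889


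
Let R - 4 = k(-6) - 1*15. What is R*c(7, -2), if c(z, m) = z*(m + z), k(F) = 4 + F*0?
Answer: -245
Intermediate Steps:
k(F) = 4 (k(F) = 4 + 0 = 4)
R = -7 (R = 4 + (4 - 1*15) = 4 + (4 - 15) = 4 - 11 = -7)
R*c(7, -2) = -49*(-2 + 7) = -49*5 = -7*35 = -245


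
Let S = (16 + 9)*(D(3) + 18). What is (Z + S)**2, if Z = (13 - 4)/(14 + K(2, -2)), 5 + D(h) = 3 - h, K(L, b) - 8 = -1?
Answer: 5189284/49 ≈ 1.0590e+5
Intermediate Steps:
K(L, b) = 7 (K(L, b) = 8 - 1 = 7)
D(h) = -2 - h (D(h) = -5 + (3 - h) = -2 - h)
S = 325 (S = (16 + 9)*((-2 - 1*3) + 18) = 25*((-2 - 3) + 18) = 25*(-5 + 18) = 25*13 = 325)
Z = 3/7 (Z = (13 - 4)/(14 + 7) = 9/21 = 9*(1/21) = 3/7 ≈ 0.42857)
(Z + S)**2 = (3/7 + 325)**2 = (2278/7)**2 = 5189284/49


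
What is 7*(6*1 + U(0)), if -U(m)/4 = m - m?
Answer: 42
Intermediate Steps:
U(m) = 0 (U(m) = -4*(m - m) = -4*0 = 0)
7*(6*1 + U(0)) = 7*(6*1 + 0) = 7*(6 + 0) = 7*6 = 42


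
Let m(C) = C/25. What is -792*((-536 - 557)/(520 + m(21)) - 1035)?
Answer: 10695215520/13021 ≈ 8.2138e+5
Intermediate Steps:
m(C) = C/25 (m(C) = C*(1/25) = C/25)
-792*((-536 - 557)/(520 + m(21)) - 1035) = -792*((-536 - 557)/(520 + (1/25)*21) - 1035) = -792*(-1093/(520 + 21/25) - 1035) = -792*(-1093/13021/25 - 1035) = -792*(-1093*25/13021 - 1035) = -792*(-27325/13021 - 1035) = -792*(-13504060/13021) = 10695215520/13021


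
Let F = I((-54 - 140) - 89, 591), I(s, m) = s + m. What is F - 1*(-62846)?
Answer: 63154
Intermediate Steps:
I(s, m) = m + s
F = 308 (F = 591 + ((-54 - 140) - 89) = 591 + (-194 - 89) = 591 - 283 = 308)
F - 1*(-62846) = 308 - 1*(-62846) = 308 + 62846 = 63154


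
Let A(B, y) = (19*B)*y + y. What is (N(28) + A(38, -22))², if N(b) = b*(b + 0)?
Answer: 228674884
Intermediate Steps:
A(B, y) = y + 19*B*y (A(B, y) = 19*B*y + y = y + 19*B*y)
N(b) = b² (N(b) = b*b = b²)
(N(28) + A(38, -22))² = (28² - 22*(1 + 19*38))² = (784 - 22*(1 + 722))² = (784 - 22*723)² = (784 - 15906)² = (-15122)² = 228674884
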